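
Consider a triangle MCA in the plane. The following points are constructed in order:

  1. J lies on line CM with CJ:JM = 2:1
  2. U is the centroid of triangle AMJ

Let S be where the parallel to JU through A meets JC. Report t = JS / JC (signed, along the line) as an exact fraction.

t = 1/2

Choose coordinates M = (0, 0), C = (1, 0), A = (0, 1).
1. J lies on line CM with CJ:JM = 2:1 ⇒ J = (1/3, 0)
2. U is the centroid of triangle AMJ ⇒ U = (1/9, 1/3)
through A parallel to JU: direction (-2/9, 1/3); meets JC at S = (2/3, 0)
S = J + t·(C−J) with t = 1/2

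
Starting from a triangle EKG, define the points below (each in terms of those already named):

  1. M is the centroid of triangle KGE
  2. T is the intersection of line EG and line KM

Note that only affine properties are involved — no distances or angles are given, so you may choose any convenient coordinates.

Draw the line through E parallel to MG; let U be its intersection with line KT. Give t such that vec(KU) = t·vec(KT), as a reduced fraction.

t = 4/3

Set E = (0, 0), K = (1, 0), G = (0, 1); any affine frame gives the same invariant.
1. M is the centroid of triangle KGE ⇒ M = (1/3, 1/3)
2. T is the intersection of line EG and line KM ⇒ T = (0, 1/2)
through E parallel to MG: direction (-1/3, 2/3); meets KT at U = (-1/3, 2/3)
U = K + t·(T−K) with t = 4/3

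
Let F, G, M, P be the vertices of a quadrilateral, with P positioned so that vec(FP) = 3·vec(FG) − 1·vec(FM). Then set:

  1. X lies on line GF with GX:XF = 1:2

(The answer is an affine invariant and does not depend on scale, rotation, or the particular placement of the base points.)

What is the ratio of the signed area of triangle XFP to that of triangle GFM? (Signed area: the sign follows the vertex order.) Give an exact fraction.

Choose coordinates F = (0, 0), G = (1, 0), M = (0, 1), P = (3, -1).
1. X lies on line GF with GX:XF = 1:2 ⇒ X = (2/3, 0)
2·[XFP] = 2/3, 2·[GFM] = -1
[XFP]:[GFM] = 2/3:-1 = -2/3

[XFP]:[GFM] = -2/3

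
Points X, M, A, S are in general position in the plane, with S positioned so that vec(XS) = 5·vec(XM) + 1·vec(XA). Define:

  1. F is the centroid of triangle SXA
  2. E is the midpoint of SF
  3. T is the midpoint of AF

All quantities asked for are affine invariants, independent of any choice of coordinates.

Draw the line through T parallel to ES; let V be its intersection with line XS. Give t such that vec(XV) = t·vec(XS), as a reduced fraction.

t = 3/2

Assign X = (0, 0), M = (1, 0), A = (0, 1), S = (5, 1) — the answer is frame-independent, so this choice is without loss of generality.
1. F is the centroid of triangle SXA ⇒ F = (5/3, 2/3)
2. E is the midpoint of SF ⇒ E = (10/3, 5/6)
3. T is the midpoint of AF ⇒ T = (5/6, 5/6)
through T parallel to ES: direction (5/3, 1/6); meets XS at V = (15/2, 3/2)
V = X + t·(S−X) with t = 3/2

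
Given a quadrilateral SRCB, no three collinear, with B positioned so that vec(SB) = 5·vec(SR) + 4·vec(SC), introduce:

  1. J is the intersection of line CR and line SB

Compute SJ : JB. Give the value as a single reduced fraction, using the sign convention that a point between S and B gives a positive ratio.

Work in coordinates with S = (0, 0), R = (1, 0), C = (0, 1), B = (5, 4).
1. J is the intersection of line CR and line SB ⇒ J = (5/9, 4/9)
J = S + t·(B−S) with t = 1/9, so SJ:JB = t:(1−t) = 1/9:8/9

SJ:JB = 1/8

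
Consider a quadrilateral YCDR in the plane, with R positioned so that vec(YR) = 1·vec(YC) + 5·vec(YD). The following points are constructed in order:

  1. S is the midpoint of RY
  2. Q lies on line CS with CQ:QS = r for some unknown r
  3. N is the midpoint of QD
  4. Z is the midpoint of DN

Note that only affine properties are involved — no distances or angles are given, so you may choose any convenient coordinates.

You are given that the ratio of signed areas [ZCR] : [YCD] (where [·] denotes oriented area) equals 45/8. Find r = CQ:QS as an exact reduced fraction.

Work in coordinates with Y = (0, 0), C = (1, 0), D = (0, 1), R = (1, 5).
1. S is the midpoint of RY ⇒ S = (1/2, 5/2)
2. With CQ:QS = r, write λ = r/(r+1) so Q = C + λ·(S−C); Q is affine-linear in λ
3. N is the midpoint of QD ⇒ N is an affine combination of earlier points and hence also affine-linear in λ
4. Z is the midpoint of DN ⇒ Z is an affine combination of earlier points and hence also affine-linear in λ
Every point depending on Q is an affine combination of Q and λ-independent points, so each such coordinate is linear in λ; the λ² term in each signed area is a multiple of (S−C)×(S−C) = 0, so 2·[ZCR] and 2·[YCD] are each linear in λ. Evaluating at λ=0 and λ=1:
  2·[ZCR] = 5/8·λ + 15/4,   2·[YCD] = 1
So [ZCR]:[YCD] = (5/8·λ + 15/4) / (1). Setting this equal to 45/8:
  5/8·λ + 15/4 = 45/8·(1)  ⇒  λ = 3
Then r = λ/(1−λ) = (3)/(-2) = -3/2. Check: with r = -3/2, Q = (-1/2, 15/2) and [ZCR]:[YCD] = 45/8 as required.

r = -3/2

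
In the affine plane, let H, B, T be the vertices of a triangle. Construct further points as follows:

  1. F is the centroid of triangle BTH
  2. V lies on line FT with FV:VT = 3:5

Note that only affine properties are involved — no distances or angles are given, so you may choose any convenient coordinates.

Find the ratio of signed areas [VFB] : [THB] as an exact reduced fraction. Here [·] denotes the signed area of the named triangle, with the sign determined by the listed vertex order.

Choose coordinates H = (0, 0), B = (1, 0), T = (0, 1).
1. F is the centroid of triangle BTH ⇒ F = (1/3, 1/3)
2. V lies on line FT with FV:VT = 3:5 ⇒ V = (5/24, 7/12)
2·[VFB] = 1/8, 2·[THB] = 1
[VFB]:[THB] = 1/8:1 = 1/8

[VFB]:[THB] = 1/8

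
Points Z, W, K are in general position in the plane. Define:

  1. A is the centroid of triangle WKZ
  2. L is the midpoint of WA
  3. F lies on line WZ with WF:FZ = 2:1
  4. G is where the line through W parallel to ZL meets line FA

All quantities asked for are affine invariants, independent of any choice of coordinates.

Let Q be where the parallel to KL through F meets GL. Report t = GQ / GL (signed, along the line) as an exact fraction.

t = 2/9

Work in coordinates with Z = (0, 0), W = (1, 0), K = (0, 1).
1. A is the centroid of triangle WKZ ⇒ A = (1/3, 1/3)
2. L is the midpoint of WA ⇒ L = (2/3, 1/6)
3. F lies on line WZ with WF:FZ = 2:1 ⇒ F = (1/3, 0)
4. G is where the line through W parallel to ZL meets line FA ⇒ G = (1/3, -1/6)
through F parallel to KL: direction (2/3, -5/6); meets GL at Q = (11/27, -5/54)
Q = G + t·(L−G) with t = 2/9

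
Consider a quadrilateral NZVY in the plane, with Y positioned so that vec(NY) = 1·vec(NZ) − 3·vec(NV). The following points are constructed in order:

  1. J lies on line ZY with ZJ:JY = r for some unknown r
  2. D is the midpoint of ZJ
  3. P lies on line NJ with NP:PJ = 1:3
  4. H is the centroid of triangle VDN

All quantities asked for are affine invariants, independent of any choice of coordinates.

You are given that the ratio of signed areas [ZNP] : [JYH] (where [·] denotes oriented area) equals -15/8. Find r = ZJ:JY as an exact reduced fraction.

Work in coordinates with N = (0, 0), Z = (1, 0), V = (0, 1), Y = (1, -3).
1. With ZJ:JY = r, write λ = r/(r+1) so J = Z + λ·(Y−Z); J is affine-linear in λ
2. D is the midpoint of ZJ ⇒ D is an affine combination of earlier points and hence also affine-linear in λ
3. P lies on line NJ with NP:PJ = 1:3 ⇒ P is an affine combination of earlier points and hence also affine-linear in λ
4. H is the centroid of triangle VDN ⇒ H is an affine combination of earlier points and hence also affine-linear in λ
Every point depending on J is an affine combination of J and λ-independent points, so each such coordinate is linear in λ; the λ² term in each signed area is a multiple of (Y−Z)×(Y−Z) = 0, so 2·[ZNP] and 2·[JYH] are each linear in λ. Evaluating at λ=0 and λ=1:
  2·[ZNP] = 3/4·λ,   2·[JYH] = 2·λ − 2
So [ZNP]:[JYH] = (3/4·λ) / (2·λ − 2). Setting this equal to -15/8:
  3/4·λ = -15/8·(2·λ − 2)  ⇒  λ = 5/6
Then r = λ/(1−λ) = (5/6)/(1/6) = 5. Check: with r = 5, J = (1, -5/2) and [ZNP]:[JYH] = -15/8 as required.

r = 5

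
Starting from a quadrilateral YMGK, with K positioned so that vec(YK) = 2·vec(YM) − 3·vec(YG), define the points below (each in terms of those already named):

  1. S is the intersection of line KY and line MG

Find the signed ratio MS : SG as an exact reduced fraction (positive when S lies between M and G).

Work in coordinates with Y = (0, 0), M = (1, 0), G = (0, 1), K = (2, -3).
1. S is the intersection of line KY and line MG ⇒ S = (-2, 3)
S = M + t·(G−M) with t = 3, so MS:SG = t:(1−t) = 3:-2

MS:SG = -3/2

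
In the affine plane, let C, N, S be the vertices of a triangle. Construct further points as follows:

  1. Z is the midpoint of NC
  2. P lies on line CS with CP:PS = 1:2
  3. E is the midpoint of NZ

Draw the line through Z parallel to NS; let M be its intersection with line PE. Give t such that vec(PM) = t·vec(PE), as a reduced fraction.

t = 2/5

Set C = (0, 0), N = (1, 0), S = (0, 1); any affine frame gives the same invariant.
1. Z is the midpoint of NC ⇒ Z = (1/2, 0)
2. P lies on line CS with CP:PS = 1:2 ⇒ P = (0, 1/3)
3. E is the midpoint of NZ ⇒ E = (3/4, 0)
through Z parallel to NS: direction (-1, 1); meets PE at M = (3/10, 1/5)
M = P + t·(E−P) with t = 2/5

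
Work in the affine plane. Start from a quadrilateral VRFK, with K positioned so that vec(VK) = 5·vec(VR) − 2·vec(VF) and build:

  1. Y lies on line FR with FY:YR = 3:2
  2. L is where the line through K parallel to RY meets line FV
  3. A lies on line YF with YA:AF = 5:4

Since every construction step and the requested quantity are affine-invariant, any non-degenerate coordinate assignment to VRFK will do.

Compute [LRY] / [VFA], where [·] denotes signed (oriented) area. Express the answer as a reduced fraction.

Set V = (0, 0), R = (1, 0), F = (0, 1), K = (5, -2); any affine frame gives the same invariant.
1. Y lies on line FR with FY:YR = 3:2 ⇒ Y = (3/5, 2/5)
2. L is where the line through K parallel to RY meets line FV ⇒ L = (0, 3)
3. A lies on line YF with YA:AF = 5:4 ⇒ A = (4/15, 11/15)
2·[LRY] = -4/5, 2·[VFA] = -4/15
[LRY]:[VFA] = -4/5:-4/15 = 3

[LRY]:[VFA] = 3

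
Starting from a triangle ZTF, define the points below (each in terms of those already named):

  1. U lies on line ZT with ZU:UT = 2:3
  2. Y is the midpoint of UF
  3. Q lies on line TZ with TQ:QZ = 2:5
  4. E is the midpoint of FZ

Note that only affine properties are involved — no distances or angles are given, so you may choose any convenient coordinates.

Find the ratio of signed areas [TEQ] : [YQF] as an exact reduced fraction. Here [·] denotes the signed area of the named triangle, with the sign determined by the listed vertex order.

[TEQ]:[YQF] = 10/11

Work in coordinates with Z = (0, 0), T = (1, 0), F = (0, 1).
1. U lies on line ZT with ZU:UT = 2:3 ⇒ U = (2/5, 0)
2. Y is the midpoint of UF ⇒ Y = (1/5, 1/2)
3. Q lies on line TZ with TQ:QZ = 2:5 ⇒ Q = (5/7, 0)
4. E is the midpoint of FZ ⇒ E = (0, 1/2)
2·[TEQ] = 1/7, 2·[YQF] = 11/70
[TEQ]:[YQF] = 1/7:11/70 = 10/11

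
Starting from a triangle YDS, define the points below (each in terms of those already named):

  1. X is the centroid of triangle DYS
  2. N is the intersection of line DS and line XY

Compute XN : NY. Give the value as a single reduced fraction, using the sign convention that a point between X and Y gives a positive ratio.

XN:NY = -1/3

Assign Y = (0, 0), D = (1, 0), S = (0, 1) — the answer is frame-independent, so this choice is without loss of generality.
1. X is the centroid of triangle DYS ⇒ X = (1/3, 1/3)
2. N is the intersection of line DS and line XY ⇒ N = (1/2, 1/2)
N = X + t·(Y−X) with t = -1/2, so XN:NY = t:(1−t) = -1/2:3/2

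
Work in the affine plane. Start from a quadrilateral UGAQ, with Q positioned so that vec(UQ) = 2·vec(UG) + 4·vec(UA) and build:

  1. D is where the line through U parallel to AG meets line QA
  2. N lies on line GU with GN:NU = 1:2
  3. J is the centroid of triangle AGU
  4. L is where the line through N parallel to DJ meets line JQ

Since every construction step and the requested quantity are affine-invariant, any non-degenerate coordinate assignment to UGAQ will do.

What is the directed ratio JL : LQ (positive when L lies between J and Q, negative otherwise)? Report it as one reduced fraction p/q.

JL:LQ = -5/68

Set U = (0, 0), G = (1, 0), A = (0, 1), Q = (2, 4); any affine frame gives the same invariant.
1. D is where the line through U parallel to AG meets line QA ⇒ D = (-2/5, 2/5)
2. N lies on line GU with GN:NU = 1:2 ⇒ N = (2/3, 0)
3. J is the centroid of triangle AGU ⇒ J = (1/3, 1/3)
4. L is where the line through N parallel to DJ meets line JQ ⇒ L = (38/189, 8/189)
L = J + t·(Q−J) with t = -5/63, so JL:LQ = t:(1−t) = -5/63:68/63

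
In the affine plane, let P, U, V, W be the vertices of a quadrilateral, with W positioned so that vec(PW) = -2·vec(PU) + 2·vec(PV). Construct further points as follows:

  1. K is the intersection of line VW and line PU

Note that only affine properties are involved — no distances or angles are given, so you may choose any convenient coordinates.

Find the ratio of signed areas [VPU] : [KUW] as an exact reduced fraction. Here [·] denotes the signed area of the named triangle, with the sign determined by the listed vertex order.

Assign P = (0, 0), U = (1, 0), V = (0, 1), W = (-2, 2) — the answer is frame-independent, so this choice is without loss of generality.
1. K is the intersection of line VW and line PU ⇒ K = (2, 0)
2·[VPU] = 1, 2·[KUW] = -2
[VPU]:[KUW] = 1:-2 = -1/2

[VPU]:[KUW] = -1/2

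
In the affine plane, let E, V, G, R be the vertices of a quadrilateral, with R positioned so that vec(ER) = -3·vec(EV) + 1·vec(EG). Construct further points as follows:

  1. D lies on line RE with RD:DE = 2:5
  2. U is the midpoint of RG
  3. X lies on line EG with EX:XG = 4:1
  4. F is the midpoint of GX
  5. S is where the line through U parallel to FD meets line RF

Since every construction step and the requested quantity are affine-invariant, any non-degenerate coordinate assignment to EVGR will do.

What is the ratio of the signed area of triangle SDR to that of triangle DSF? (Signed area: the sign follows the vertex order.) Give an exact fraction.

[SDR]:[DSF] = 13/23

Choose coordinates E = (0, 0), V = (1, 0), G = (0, 1), R = (-3, 1).
1. D lies on line RE with RD:DE = 2:5 ⇒ D = (-15/7, 5/7)
2. U is the midpoint of RG ⇒ U = (-3/2, 1)
3. X lies on line EG with EX:XG = 4:1 ⇒ X = (0, 4/5)
4. F is the midpoint of GX ⇒ F = (0, 9/10)
5. S is where the line through U parallel to FD meets line RF ⇒ S = (-23/12, 347/360)
2·[SDR] = -39/140, 2·[DSF] = -69/140
[SDR]:[DSF] = -39/140:-69/140 = 13/23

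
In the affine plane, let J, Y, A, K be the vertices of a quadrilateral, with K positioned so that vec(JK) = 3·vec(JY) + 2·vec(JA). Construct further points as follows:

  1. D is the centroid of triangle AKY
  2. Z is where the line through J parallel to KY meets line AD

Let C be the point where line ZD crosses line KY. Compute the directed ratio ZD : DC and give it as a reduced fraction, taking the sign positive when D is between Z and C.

ZD:DC = 1/2

Assign J = (0, 0), Y = (1, 0), A = (0, 1), K = (3, 2) — the answer is frame-independent, so this choice is without loss of generality.
1. D is the centroid of triangle AKY ⇒ D = (4/3, 1)
2. Z is where the line through J parallel to KY meets line AD ⇒ Z = (1, 1)
line ZD meets KY at C = (2, 1)
D = Z + t·(C−Z) with t = 1/3, so ZD:DC = 1/3:2/3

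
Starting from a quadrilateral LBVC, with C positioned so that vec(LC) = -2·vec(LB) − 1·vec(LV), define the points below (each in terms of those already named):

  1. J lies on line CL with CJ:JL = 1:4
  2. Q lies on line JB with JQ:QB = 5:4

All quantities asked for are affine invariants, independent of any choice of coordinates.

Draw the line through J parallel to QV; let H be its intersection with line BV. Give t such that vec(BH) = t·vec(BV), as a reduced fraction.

Work in coordinates with L = (0, 0), B = (1, 0), V = (0, 1), C = (-2, -1).
1. J lies on line CL with CJ:JL = 1:4 ⇒ J = (-8/5, -4/5)
2. Q lies on line JB with JQ:QB = 5:4 ⇒ Q = (-7/45, -16/45)
through J parallel to QV: direction (7/45, 61/45); meets BV at H = (-5/4, 9/4)
H = B + t·(V−B) with t = 9/4

t = 9/4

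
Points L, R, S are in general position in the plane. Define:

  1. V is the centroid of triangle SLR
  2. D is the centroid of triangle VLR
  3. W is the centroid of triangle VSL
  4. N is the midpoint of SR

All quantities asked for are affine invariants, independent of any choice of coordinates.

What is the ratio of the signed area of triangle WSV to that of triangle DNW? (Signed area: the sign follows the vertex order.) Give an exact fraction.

[WSV]:[DNW] = -3/4

Choose coordinates L = (0, 0), R = (1, 0), S = (0, 1).
1. V is the centroid of triangle SLR ⇒ V = (1/3, 1/3)
2. D is the centroid of triangle VLR ⇒ D = (4/9, 1/9)
3. W is the centroid of triangle VSL ⇒ W = (1/9, 4/9)
4. N is the midpoint of SR ⇒ N = (1/2, 1/2)
2·[WSV] = -1/9, 2·[DNW] = 4/27
[WSV]:[DNW] = -1/9:4/27 = -3/4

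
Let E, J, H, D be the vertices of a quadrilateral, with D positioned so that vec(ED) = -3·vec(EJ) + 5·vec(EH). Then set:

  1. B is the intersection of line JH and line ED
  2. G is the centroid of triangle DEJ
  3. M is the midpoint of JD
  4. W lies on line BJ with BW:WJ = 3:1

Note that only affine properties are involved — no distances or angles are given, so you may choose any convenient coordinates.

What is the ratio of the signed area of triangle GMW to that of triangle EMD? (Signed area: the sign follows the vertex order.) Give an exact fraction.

Set E = (0, 0), J = (1, 0), H = (0, 1), D = (-3, 5); any affine frame gives the same invariant.
1. B is the intersection of line JH and line ED ⇒ B = (-3/2, 5/2)
2. G is the centroid of triangle DEJ ⇒ G = (-2/3, 5/3)
3. M is the midpoint of JD ⇒ M = (-1, 5/2)
4. W lies on line BJ with BW:WJ = 3:1 ⇒ W = (3/8, 5/8)
2·[GMW] = -25/48, 2·[EMD] = 5/2
[GMW]:[EMD] = -25/48:5/2 = -5/24

[GMW]:[EMD] = -5/24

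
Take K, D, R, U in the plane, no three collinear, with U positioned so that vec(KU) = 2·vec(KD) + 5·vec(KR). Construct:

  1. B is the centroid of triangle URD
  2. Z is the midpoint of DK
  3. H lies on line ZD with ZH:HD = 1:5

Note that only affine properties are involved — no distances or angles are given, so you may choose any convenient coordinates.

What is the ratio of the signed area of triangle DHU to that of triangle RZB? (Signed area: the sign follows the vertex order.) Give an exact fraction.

[DHU]:[RZB] = -25/18

Set K = (0, 0), D = (1, 0), R = (0, 1), U = (2, 5); any affine frame gives the same invariant.
1. B is the centroid of triangle URD ⇒ B = (1, 2)
2. Z is the midpoint of DK ⇒ Z = (1/2, 0)
3. H lies on line ZD with ZH:HD = 1:5 ⇒ H = (7/12, 0)
2·[DHU] = -25/12, 2·[RZB] = 3/2
[DHU]:[RZB] = -25/12:3/2 = -25/18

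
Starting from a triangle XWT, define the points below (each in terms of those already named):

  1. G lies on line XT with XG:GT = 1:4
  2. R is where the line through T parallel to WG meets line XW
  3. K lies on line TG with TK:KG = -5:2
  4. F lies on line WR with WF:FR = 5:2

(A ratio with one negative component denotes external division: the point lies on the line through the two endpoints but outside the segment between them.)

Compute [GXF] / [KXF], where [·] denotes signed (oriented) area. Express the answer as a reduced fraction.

Assign X = (0, 0), W = (1, 0), T = (0, 1) — the answer is frame-independent, so this choice is without loss of generality.
1. G lies on line XT with XG:GT = 1:4 ⇒ G = (0, 1/5)
2. R is where the line through T parallel to WG meets line XW ⇒ R = (5, 0)
3. K lies on line TG with TK:KG = -5:2 ⇒ K = (0, -1/3)
4. F lies on line WR with WF:FR = 5:2 ⇒ F = (27/7, 0)
2·[GXF] = 27/35, 2·[KXF] = -9/7
[GXF]:[KXF] = 27/35:-9/7 = -3/5

[GXF]:[KXF] = -3/5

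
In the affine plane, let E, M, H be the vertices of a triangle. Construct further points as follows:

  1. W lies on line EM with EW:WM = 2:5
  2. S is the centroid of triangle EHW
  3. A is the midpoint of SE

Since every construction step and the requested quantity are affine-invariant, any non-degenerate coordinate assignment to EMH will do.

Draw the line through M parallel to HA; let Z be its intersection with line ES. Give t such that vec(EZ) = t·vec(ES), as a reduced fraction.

Set E = (0, 0), M = (1, 0), H = (0, 1); any affine frame gives the same invariant.
1. W lies on line EM with EW:WM = 2:5 ⇒ W = (2/7, 0)
2. S is the centroid of triangle EHW ⇒ S = (2/21, 1/3)
3. A is the midpoint of SE ⇒ A = (1/21, 1/6)
through M parallel to HA: direction (1/21, -5/6); meets ES at Z = (5/6, 35/12)
Z = E + t·(S−E) with t = 35/4

t = 35/4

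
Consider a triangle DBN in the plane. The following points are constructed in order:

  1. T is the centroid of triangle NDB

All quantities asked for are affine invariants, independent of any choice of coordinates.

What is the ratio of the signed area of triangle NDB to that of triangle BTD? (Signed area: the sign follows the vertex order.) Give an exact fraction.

Choose coordinates D = (0, 0), B = (1, 0), N = (0, 1).
1. T is the centroid of triangle NDB ⇒ T = (1/3, 1/3)
2·[NDB] = 1, 2·[BTD] = 1/3
[NDB]:[BTD] = 1:1/3 = 3

[NDB]:[BTD] = 3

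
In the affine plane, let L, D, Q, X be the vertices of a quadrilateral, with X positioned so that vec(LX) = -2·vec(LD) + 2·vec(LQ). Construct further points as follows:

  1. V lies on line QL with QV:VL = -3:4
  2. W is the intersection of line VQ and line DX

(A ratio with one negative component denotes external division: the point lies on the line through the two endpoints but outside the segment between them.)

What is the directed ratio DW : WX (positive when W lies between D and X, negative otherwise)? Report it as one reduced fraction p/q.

DW:WX = 1/2

Set L = (0, 0), D = (1, 0), Q = (0, 1), X = (-2, 2); any affine frame gives the same invariant.
1. V lies on line QL with QV:VL = -3:4 ⇒ V = (0, 4)
2. W is the intersection of line VQ and line DX ⇒ W = (0, 2/3)
W = D + t·(X−D) with t = 1/3, so DW:WX = t:(1−t) = 1/3:2/3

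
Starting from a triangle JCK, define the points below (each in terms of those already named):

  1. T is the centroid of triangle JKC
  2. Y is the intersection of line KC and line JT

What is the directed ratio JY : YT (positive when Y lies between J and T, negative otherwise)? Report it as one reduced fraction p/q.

Choose coordinates J = (0, 0), C = (1, 0), K = (0, 1).
1. T is the centroid of triangle JKC ⇒ T = (1/3, 1/3)
2. Y is the intersection of line KC and line JT ⇒ Y = (1/2, 1/2)
Y = J + t·(T−J) with t = 3/2, so JY:YT = t:(1−t) = 3/2:-1/2

JY:YT = -3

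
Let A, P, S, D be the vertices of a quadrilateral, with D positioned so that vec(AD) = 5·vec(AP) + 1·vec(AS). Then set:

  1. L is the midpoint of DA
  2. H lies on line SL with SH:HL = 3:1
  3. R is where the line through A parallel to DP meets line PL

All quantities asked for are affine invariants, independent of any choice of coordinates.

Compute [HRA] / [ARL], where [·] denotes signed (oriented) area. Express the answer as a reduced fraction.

Assign A = (0, 0), P = (1, 0), S = (0, 1), D = (5, 1) — the answer is frame-independent, so this choice is without loss of generality.
1. L is the midpoint of DA ⇒ L = (5/2, 1/2)
2. H lies on line SL with SH:HL = 3:1 ⇒ H = (15/8, 5/8)
3. R is where the line through A parallel to DP meets line PL ⇒ R = (4, 1)
2·[HRA] = -5/8, 2·[ARL] = -1/2
[HRA]:[ARL] = -5/8:-1/2 = 5/4

[HRA]:[ARL] = 5/4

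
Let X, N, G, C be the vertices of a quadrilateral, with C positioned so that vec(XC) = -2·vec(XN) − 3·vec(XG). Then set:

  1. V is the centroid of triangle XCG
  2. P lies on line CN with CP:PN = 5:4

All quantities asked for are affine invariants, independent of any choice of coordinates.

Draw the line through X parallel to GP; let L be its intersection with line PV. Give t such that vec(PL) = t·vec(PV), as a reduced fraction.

Choose coordinates X = (0, 0), N = (1, 0), G = (0, 1), C = (-2, -3).
1. V is the centroid of triangle XCG ⇒ V = (-2/3, -2/3)
2. P lies on line CN with CP:PN = 5:4 ⇒ P = (-1/3, -4/3)
through X parallel to GP: direction (-1/3, -7/3); meets PV at L = (-2/9, -14/9)
L = P + t·(V−P) with t = -1/3

t = -1/3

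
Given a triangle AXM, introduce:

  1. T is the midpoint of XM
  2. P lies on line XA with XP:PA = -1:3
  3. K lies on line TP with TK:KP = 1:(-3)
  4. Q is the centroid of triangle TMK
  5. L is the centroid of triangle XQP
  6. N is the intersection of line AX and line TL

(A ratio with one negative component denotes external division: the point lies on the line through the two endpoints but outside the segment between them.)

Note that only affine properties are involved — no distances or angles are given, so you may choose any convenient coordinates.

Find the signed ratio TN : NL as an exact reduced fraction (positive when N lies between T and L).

TN:NL = -2

Work in coordinates with A = (0, 0), X = (1, 0), M = (0, 1).
1. T is the midpoint of XM ⇒ T = (1/2, 1/2)
2. P lies on line XA with XP:PA = -1:3 ⇒ P = (3/2, 0)
3. K lies on line TP with TK:KP = 1:(-3) ⇒ K = (0, 3/4)
4. Q is the centroid of triangle TMK ⇒ Q = (1/6, 3/4)
5. L is the centroid of triangle XQP ⇒ L = (8/9, 1/4)
6. N is the intersection of line AX and line TL ⇒ N = (23/18, 0)
N = T + t·(L−T) with t = 2, so TN:NL = t:(1−t) = 2:-1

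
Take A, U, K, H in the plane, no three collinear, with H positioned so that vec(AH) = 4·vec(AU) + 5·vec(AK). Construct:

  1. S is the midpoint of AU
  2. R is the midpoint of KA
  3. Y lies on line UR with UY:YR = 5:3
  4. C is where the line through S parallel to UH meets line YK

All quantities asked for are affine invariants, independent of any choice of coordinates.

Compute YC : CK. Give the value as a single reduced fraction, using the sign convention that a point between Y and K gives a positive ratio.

Work in coordinates with A = (0, 0), U = (1, 0), K = (0, 1), H = (4, 5).
1. S is the midpoint of AU ⇒ S = (1/2, 0)
2. R is the midpoint of KA ⇒ R = (0, 1/2)
3. Y lies on line UR with UY:YR = 5:3 ⇒ Y = (3/8, 5/16)
4. C is where the line through S parallel to UH meets line YK ⇒ C = (11/21, 5/126)
C = Y + t·(K−Y) with t = -25/63, so YC:CK = t:(1−t) = -25/63:88/63

YC:CK = -25/88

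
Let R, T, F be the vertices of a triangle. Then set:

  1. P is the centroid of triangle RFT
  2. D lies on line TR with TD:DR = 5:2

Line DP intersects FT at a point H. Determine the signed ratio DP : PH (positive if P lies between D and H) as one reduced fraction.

Choose coordinates R = (0, 0), T = (1, 0), F = (0, 1).
1. P is the centroid of triangle RFT ⇒ P = (1/3, 1/3)
2. D lies on line TR with TD:DR = 5:2 ⇒ D = (2/7, 0)
line DP meets FT at H = (3/8, 5/8)
P = D + t·(H−D) with t = 8/15, so DP:PH = 8/15:7/15

DP:PH = 8/7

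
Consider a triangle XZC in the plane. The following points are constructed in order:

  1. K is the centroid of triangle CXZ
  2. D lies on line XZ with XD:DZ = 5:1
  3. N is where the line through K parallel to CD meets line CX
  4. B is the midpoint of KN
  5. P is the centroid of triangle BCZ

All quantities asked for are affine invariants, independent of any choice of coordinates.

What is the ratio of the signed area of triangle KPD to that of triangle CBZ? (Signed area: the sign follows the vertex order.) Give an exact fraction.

[KPD]:[CBZ] = -29/81

Work in coordinates with X = (0, 0), Z = (1, 0), C = (0, 1).
1. K is the centroid of triangle CXZ ⇒ K = (1/3, 1/3)
2. D lies on line XZ with XD:DZ = 5:1 ⇒ D = (5/6, 0)
3. N is where the line through K parallel to CD meets line CX ⇒ N = (0, 11/15)
4. B is the midpoint of KN ⇒ B = (1/6, 8/15)
5. P is the centroid of triangle BCZ ⇒ P = (7/18, 23/45)
2·[KPD] = -29/270, 2·[CBZ] = 3/10
[KPD]:[CBZ] = -29/270:3/10 = -29/81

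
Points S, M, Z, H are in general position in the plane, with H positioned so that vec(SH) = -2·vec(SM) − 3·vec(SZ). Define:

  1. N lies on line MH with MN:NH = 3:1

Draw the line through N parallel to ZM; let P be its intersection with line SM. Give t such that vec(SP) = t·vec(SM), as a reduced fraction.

Work in coordinates with S = (0, 0), M = (1, 0), Z = (0, 1), H = (-2, -3).
1. N lies on line MH with MN:NH = 3:1 ⇒ N = (-5/4, -9/4)
through N parallel to ZM: direction (1, -1); meets SM at P = (-7/2, 0)
P = S + t·(M−S) with t = -7/2

t = -7/2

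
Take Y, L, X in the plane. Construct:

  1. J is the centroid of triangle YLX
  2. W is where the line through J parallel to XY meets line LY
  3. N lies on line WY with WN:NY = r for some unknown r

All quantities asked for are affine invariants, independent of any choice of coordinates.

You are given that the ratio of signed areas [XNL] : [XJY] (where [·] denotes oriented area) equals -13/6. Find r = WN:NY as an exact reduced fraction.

Assign Y = (0, 0), L = (1, 0), X = (0, 1) — the answer is frame-independent, so this choice is without loss of generality.
1. J is the centroid of triangle YLX ⇒ J = (1/3, 1/3)
2. W is where the line through J parallel to XY meets line LY ⇒ W = (1/3, 0)
3. With WN:NY = r, write λ = r/(r+1) so N = W + λ·(Y−W); N is affine-linear in λ
Every point depending on N is an affine combination of N and λ-independent points, so each such coordinate is linear in λ; the λ² term in each signed area is a multiple of (Y−W)×(Y−W) = 0, so 2·[XNL] and 2·[XJY] are each linear in λ. Evaluating at λ=0 and λ=1:
  2·[XNL] = 1/3·λ + 2/3,   2·[XJY] = -1/3
So [XNL]:[XJY] = (1/3·λ + 2/3) / (-1/3). Setting this equal to -13/6:
  1/3·λ + 2/3 = -13/6·(-1/3)  ⇒  λ = 1/6
Then r = λ/(1−λ) = (1/6)/(5/6) = 1/5. Check: with r = 1/5, N = (5/18, 0) and [XNL]:[XJY] = -13/6 as required.

r = 1/5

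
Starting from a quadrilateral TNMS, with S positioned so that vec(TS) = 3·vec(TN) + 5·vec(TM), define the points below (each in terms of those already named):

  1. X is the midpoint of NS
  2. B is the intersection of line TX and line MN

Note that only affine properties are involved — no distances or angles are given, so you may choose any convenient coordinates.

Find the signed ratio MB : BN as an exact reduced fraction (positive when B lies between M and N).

Choose coordinates T = (0, 0), N = (1, 0), M = (0, 1), S = (3, 5).
1. X is the midpoint of NS ⇒ X = (2, 5/2)
2. B is the intersection of line TX and line MN ⇒ B = (4/9, 5/9)
B = M + t·(N−M) with t = 4/9, so MB:BN = t:(1−t) = 4/9:5/9

MB:BN = 4/5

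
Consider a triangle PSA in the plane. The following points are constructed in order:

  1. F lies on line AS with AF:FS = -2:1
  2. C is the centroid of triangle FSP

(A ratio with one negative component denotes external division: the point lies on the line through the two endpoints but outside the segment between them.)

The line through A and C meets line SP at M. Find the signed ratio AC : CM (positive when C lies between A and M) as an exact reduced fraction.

Choose coordinates P = (0, 0), S = (1, 0), A = (0, 1).
1. F lies on line AS with AF:FS = -2:1 ⇒ F = (2, -1)
2. C is the centroid of triangle FSP ⇒ C = (1, -1/3)
line AC meets SP at M = (3/4, 0)
C = A + t·(M−A) with t = 4/3, so AC:CM = 4/3:-1/3

AC:CM = -4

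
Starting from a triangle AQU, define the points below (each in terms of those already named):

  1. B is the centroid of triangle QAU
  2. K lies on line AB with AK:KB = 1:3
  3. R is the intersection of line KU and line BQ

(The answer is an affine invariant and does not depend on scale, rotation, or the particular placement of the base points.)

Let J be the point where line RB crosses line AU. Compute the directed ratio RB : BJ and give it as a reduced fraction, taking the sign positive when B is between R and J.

Assign A = (0, 0), Q = (1, 0), U = (0, 1) — the answer is frame-independent, so this choice is without loss of generality.
1. B is the centroid of triangle QAU ⇒ B = (1/3, 1/3)
2. K lies on line AB with AK:KB = 1:3 ⇒ K = (1/12, 1/12)
3. R is the intersection of line KU and line BQ ⇒ R = (1/21, 10/21)
line RB meets AU at J = (0, 1/2)
B = R + t·(J−R) with t = -6, so RB:BJ = -6:7

RB:BJ = -6/7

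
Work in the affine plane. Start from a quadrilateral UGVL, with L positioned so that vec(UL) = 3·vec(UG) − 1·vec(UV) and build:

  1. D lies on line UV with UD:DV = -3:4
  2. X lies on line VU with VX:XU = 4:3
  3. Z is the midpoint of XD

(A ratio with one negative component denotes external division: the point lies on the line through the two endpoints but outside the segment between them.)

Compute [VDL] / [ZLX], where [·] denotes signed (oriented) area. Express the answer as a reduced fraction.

[VDL]:[ZLX] = 7/3

Assign U = (0, 0), G = (1, 0), V = (0, 1), L = (3, -1) — the answer is frame-independent, so this choice is without loss of generality.
1. D lies on line UV with UD:DV = -3:4 ⇒ D = (0, -3)
2. X lies on line VU with VX:XU = 4:3 ⇒ X = (0, 3/7)
3. Z is the midpoint of XD ⇒ Z = (0, -9/7)
2·[VDL] = 12, 2·[ZLX] = 36/7
[VDL]:[ZLX] = 12:36/7 = 7/3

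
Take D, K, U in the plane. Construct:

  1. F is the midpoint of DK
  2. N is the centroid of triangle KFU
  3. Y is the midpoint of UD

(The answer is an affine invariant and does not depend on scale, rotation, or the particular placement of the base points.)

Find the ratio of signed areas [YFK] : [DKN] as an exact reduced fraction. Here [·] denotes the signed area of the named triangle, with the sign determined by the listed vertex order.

Choose coordinates D = (0, 0), K = (1, 0), U = (0, 1).
1. F is the midpoint of DK ⇒ F = (1/2, 0)
2. N is the centroid of triangle KFU ⇒ N = (1/2, 1/3)
3. Y is the midpoint of UD ⇒ Y = (0, 1/2)
2·[YFK] = 1/4, 2·[DKN] = 1/3
[YFK]:[DKN] = 1/4:1/3 = 3/4

[YFK]:[DKN] = 3/4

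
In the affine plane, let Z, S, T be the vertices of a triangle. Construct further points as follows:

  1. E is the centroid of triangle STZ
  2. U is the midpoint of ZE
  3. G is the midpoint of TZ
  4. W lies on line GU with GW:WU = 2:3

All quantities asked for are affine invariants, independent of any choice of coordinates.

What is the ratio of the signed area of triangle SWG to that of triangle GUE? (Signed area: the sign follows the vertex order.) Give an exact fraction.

[SWG]:[GUE] = -6/5

Assign Z = (0, 0), S = (1, 0), T = (0, 1) — the answer is frame-independent, so this choice is without loss of generality.
1. E is the centroid of triangle STZ ⇒ E = (1/3, 1/3)
2. U is the midpoint of ZE ⇒ U = (1/6, 1/6)
3. G is the midpoint of TZ ⇒ G = (0, 1/2)
4. W lies on line GU with GW:WU = 2:3 ⇒ W = (1/15, 11/30)
2·[SWG] = -1/10, 2·[GUE] = 1/12
[SWG]:[GUE] = -1/10:1/12 = -6/5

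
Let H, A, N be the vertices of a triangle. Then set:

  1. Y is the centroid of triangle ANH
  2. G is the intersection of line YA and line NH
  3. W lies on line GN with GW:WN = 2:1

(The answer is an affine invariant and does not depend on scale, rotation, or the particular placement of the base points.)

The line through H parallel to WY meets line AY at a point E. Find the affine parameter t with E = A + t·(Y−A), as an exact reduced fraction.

Work in coordinates with H = (0, 0), A = (1, 0), N = (0, 1).
1. Y is the centroid of triangle ANH ⇒ Y = (1/3, 1/3)
2. G is the intersection of line YA and line NH ⇒ G = (0, 1/2)
3. W lies on line GN with GW:WN = 2:1 ⇒ W = (0, 5/6)
through H parallel to WY: direction (1/3, -1/2); meets AY at E = (-1/2, 3/4)
E = A + t·(Y−A) with t = 9/4

t = 9/4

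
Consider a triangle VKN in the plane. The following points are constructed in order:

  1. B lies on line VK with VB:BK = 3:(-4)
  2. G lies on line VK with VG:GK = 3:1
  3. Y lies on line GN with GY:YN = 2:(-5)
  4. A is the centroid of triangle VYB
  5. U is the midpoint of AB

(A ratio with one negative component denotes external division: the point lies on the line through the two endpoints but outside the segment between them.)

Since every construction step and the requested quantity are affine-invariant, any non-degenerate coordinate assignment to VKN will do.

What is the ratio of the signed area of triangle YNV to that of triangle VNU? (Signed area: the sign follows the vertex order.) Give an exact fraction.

[YNV]:[VNU] = 30/43

Choose coordinates V = (0, 0), K = (1, 0), N = (0, 1).
1. B lies on line VK with VB:BK = 3:(-4) ⇒ B = (-3, 0)
2. G lies on line VK with VG:GK = 3:1 ⇒ G = (3/4, 0)
3. Y lies on line GN with GY:YN = 2:(-5) ⇒ Y = (5/4, -2/3)
4. A is the centroid of triangle VYB ⇒ A = (-7/12, -2/9)
5. U is the midpoint of AB ⇒ U = (-43/24, -1/9)
2·[YNV] = 5/4, 2·[VNU] = 43/24
[YNV]:[VNU] = 5/4:43/24 = 30/43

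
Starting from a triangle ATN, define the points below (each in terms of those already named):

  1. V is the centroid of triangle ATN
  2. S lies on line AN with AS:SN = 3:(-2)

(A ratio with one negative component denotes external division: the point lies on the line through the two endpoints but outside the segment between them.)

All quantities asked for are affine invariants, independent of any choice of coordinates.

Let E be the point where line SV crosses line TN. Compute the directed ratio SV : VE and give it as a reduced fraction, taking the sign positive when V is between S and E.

Work in coordinates with A = (0, 0), T = (1, 0), N = (0, 1).
1. V is the centroid of triangle ATN ⇒ V = (1/3, 1/3)
2. S lies on line AN with AS:SN = 3:(-2) ⇒ S = (0, 3)
line SV meets TN at E = (2/7, 5/7)
V = S + t·(E−S) with t = 7/6, so SV:VE = 7/6:-1/6

SV:VE = -7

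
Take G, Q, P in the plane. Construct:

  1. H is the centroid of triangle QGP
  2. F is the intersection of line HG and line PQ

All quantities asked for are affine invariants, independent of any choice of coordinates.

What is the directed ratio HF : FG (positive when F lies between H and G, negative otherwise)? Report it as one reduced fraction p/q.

Choose coordinates G = (0, 0), Q = (1, 0), P = (0, 1).
1. H is the centroid of triangle QGP ⇒ H = (1/3, 1/3)
2. F is the intersection of line HG and line PQ ⇒ F = (1/2, 1/2)
F = H + t·(G−H) with t = -1/2, so HF:FG = t:(1−t) = -1/2:3/2

HF:FG = -1/3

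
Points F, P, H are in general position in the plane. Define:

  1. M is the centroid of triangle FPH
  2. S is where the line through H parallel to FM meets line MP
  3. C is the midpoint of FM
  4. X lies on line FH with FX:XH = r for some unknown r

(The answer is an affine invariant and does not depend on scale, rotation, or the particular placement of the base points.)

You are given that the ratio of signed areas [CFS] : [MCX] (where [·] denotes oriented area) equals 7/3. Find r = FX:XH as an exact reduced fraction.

Set F = (0, 0), P = (1, 0), H = (0, 1); any affine frame gives the same invariant.
1. M is the centroid of triangle FPH ⇒ M = (1/3, 1/3)
2. S is where the line through H parallel to FM meets line MP ⇒ S = (-1/3, 2/3)
3. C is the midpoint of FM ⇒ C = (1/6, 1/6)
4. With FX:XH = r, write λ = r/(r+1) so X = F + λ·(H−F); X is affine-linear in λ
Every point depending on X is an affine combination of X and λ-independent points, so each such coordinate is linear in λ; the λ² term in each signed area is a multiple of (H−F)×(H−F) = 0, so 2·[CFS] and 2·[MCX] are each linear in λ. Evaluating at λ=0 and λ=1:
  2·[CFS] = -1/6,   2·[MCX] = -1/6·λ
So [CFS]:[MCX] = (-1/6) / (-1/6·λ). Setting this equal to 7/3:
  -1/6 = 7/3·(-1/6·λ)  ⇒  λ = 3/7
Then r = λ/(1−λ) = (3/7)/(4/7) = 3/4. Check: with r = 3/4, X = (0, 3/7) and [CFS]:[MCX] = 7/3 as required.

r = 3/4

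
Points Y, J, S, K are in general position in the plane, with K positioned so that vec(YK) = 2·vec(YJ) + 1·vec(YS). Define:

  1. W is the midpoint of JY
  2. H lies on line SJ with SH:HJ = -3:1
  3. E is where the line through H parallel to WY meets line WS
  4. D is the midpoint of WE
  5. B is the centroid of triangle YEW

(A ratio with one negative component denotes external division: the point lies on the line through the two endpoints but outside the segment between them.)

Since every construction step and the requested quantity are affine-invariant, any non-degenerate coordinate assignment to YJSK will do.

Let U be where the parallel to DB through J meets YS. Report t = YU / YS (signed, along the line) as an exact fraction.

Work in coordinates with Y = (0, 0), J = (1, 0), S = (0, 1), K = (2, 1).
1. W is the midpoint of JY ⇒ W = (1/2, 0)
2. H lies on line SJ with SH:HJ = -3:1 ⇒ H = (3/2, -1/2)
3. E is where the line through H parallel to WY meets line WS ⇒ E = (3/4, -1/2)
4. D is the midpoint of WE ⇒ D = (5/8, -1/4)
5. B is the centroid of triangle YEW ⇒ B = (5/12, -1/6)
through J parallel to DB: direction (-5/24, 1/12); meets YS at U = (0, 2/5)
U = Y + t·(S−Y) with t = 2/5

t = 2/5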